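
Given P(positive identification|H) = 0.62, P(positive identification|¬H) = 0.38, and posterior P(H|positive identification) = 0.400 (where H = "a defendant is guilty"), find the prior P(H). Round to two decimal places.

P(H) = 0.29

In odds form, posterior odds = prior odds × likelihood ratio, so prior odds = posterior odds ÷ LR.
Posterior odds = 0.400/(1−0.400) = 0.6667. LR = 0.62/0.38 = 1.6316.
Prior odds = 0.6667/1.6316 = 0.4086, so P(H) = 0.4086/(1+0.4086) ≈ 0.29.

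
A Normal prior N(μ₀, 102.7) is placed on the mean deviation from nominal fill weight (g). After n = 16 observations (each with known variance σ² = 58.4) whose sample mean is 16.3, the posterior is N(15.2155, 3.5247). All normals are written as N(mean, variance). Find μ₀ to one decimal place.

With known observation variance, the Normal–Normal posterior has precision τ_n = τ₀ + n/σ² and mean μ_n = (τ₀μ₀ + (n/σ²)x̄)/τ_n.
Here τ₀ = 1/102.7 = 0.009737 and τ_data = 16/58.4 = 0.273973, so τ_n = 0.283710.
Rearranging for μ₀: μ₀ = (μ_n·τ_n − τ_data·x̄)/τ₀ = (15.2155·0.283710 − 0.273973·16.3) / 0.009737 = -0.148970/0.009737 ≈ -15.3.

μ₀ = -15.3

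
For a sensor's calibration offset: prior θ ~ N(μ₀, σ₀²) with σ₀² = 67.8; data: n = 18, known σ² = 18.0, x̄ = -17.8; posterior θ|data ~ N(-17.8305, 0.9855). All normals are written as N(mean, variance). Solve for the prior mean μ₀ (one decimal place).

The posterior mean is a precision-weighted average: μ_n = (τ₀μ₀ + τ_data·x̄)/(τ₀+τ_data), with τ₀=1/σ₀² and τ_data=n/σ².
Here τ₀ = 1/67.8 = 0.014749 and τ_data = 18/18.0 = 1.000000, so τ_n = 1.014749.
Rearranging for μ₀: μ₀ = (μ_n·τ_n − τ_data·x̄)/τ₀ = (-17.8305·1.014749 − 1.000000·-17.8) / 0.014749 = -0.293482/0.014749 ≈ -19.9.

μ₀ = -19.9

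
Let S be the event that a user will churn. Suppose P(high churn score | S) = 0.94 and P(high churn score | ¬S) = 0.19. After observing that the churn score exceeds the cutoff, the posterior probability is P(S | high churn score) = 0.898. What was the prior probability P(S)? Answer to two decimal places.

In odds form, posterior odds = prior odds × likelihood ratio, so prior odds = posterior odds ÷ LR.
Posterior odds = 0.898/(1−0.898) = 8.8039. LR = 0.94/0.19 = 4.9474.
Prior odds = 8.8039/4.9474 = 1.7795, so P(S) = 1.7795/(1+1.7795) ≈ 0.64.

P(S) = 0.64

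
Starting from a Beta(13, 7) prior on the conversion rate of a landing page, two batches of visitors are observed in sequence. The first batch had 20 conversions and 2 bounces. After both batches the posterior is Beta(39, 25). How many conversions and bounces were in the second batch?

Sequential conjugate updates are equivalent to a single update on the pooled data, so total successes = posterior α − prior α and total failures = posterior β − prior β.
Total across both batches: 39−13=26 conversions, 25−7=18 bounces.
Subtract the first batch: 26−20=6 conversions and 18−2=16 bounces.

6 conversions and 16 bounces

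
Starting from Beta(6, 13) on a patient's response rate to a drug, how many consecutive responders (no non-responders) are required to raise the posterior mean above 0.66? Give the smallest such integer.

k = 20

After k responders and 0 non-responders the posterior is Beta(6+k, 13), with mean (6+k)/(6+13+k).
Set (6+k)/(19+k) > 0.66 and solve: k > (0.66·19 − 6)/(1 − 0.66) = 19.235.
The smallest integer exceeding 19.235 is 20.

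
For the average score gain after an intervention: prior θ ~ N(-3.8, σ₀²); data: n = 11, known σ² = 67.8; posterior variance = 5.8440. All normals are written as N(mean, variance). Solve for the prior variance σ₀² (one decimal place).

Posterior precision equals prior precision plus data precision: 1/σ_n² = 1/σ₀² + n/σ².
So 1/σ₀² = 1/5.8440 − 11/67.8 = 0.171116 − 0.162242 = 0.008874.
Hence σ₀² = 1/0.008874 ≈ 112.7.

σ₀² = 112.7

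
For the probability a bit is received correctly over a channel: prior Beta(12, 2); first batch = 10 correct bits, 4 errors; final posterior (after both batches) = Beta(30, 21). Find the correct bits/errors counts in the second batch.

8 correct bits and 15 errors

Sequential conjugate updates are equivalent to a single update on the pooled data, so total successes = posterior α − prior α and total failures = posterior β − prior β.
Total across both batches: 30−12=18 correct bits, 21−2=19 errors.
Subtract the first batch: 18−10=8 correct bits and 19−4=15 errors.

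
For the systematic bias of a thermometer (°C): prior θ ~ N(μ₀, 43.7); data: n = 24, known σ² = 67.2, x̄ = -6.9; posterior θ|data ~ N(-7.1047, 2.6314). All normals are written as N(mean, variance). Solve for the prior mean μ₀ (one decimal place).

The posterior mean is a precision-weighted average: μ_n = (τ₀μ₀ + τ_data·x̄)/(τ₀+τ_data), with τ₀=1/σ₀² and τ_data=n/σ².
Here τ₀ = 1/43.7 = 0.022883 and τ_data = 24/67.2 = 0.357143, so τ_n = 0.380026.
Rearranging for μ₀: μ₀ = (μ_n·τ_n − τ_data·x̄)/τ₀ = (-7.1047·0.380026 − 0.357143·-6.9) / 0.022883 = -0.235684/0.022883 ≈ -10.3.

μ₀ = -10.3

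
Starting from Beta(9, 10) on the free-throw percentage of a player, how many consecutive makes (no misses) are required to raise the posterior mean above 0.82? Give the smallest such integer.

After k makes and 0 misses the posterior is Beta(9+k, 10), with mean (9+k)/(9+10+k).
Set (9+k)/(19+k) > 0.82 and solve: k > (0.82·19 − 9)/(1 − 0.82) = 36.556.
The smallest integer exceeding 36.556 is 37.

k = 37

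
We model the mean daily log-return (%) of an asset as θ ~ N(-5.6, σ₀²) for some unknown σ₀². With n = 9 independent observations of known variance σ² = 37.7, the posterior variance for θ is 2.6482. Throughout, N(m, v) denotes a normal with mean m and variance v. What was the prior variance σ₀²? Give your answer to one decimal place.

σ₀² = 7.2

For the Normal–Normal model with known σ², precisions add: τ_n = τ₀ + n/σ².
So 1/σ₀² = 1/2.6482 − 9/37.7 = 0.377615 − 0.238727 = 0.138888.
Hence σ₀² = 1/0.138888 ≈ 7.2.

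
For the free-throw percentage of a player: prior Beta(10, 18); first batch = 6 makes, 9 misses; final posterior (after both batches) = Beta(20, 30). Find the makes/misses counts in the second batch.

4 makes and 3 misses

Because Beta–binomial updating is additive in the counts, the combined data contributed (α_post−α_prior, β_post−β_prior) successes and failures.
Total across both batches: 20−10=10 makes, 30−18=12 misses.
Subtract the first batch: 10−6=4 makes and 12−9=3 misses.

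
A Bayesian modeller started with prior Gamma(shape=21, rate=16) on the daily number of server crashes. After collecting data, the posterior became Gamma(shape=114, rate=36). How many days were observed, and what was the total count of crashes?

Gamma–Poisson conjugacy: posterior shape = α + Σxᵢ, posterior rate = β + n.
Matching: Σxᵢ = 114 − 21 = 93 and n = 36 − 16 = 20.

n = 20 days with total 93 crashes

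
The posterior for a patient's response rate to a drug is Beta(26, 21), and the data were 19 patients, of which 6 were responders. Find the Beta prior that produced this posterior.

Beta(20, 8)

Under Beta–binomial conjugacy the posterior parameters are (a+s, b+f).
Subtract the data counts: 26−6=20, 21−13=8.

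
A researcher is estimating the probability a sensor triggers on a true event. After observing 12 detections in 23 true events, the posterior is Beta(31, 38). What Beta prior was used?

Under Beta–binomial conjugacy the posterior parameters are (α+s, β+f).
So α = 31 − 12 = 19 and β = 38 − 11 = 27.

Beta(19, 27)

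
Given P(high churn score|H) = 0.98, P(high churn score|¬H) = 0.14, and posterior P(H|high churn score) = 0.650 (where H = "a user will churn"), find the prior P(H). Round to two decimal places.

In odds form, posterior odds = prior odds × likelihood ratio, so prior odds = posterior odds ÷ LR.
Posterior odds = 0.650/(1−0.650) = 1.8571. LR = 0.98/0.14 = 7.0000.
Prior odds = 1.8571/7.0000 = 0.2653, so P(H) = 0.2653/(1+0.2653) ≈ 0.21.

P(H) = 0.21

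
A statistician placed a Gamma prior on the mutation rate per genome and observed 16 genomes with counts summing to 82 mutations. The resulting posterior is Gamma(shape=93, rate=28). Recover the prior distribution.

Gamma(shape=11, rate=12)

A Gamma(α, β) prior (rate parametrization) on a Poisson rate with n observations summing to S gives posterior Gamma(α+S, β+n).
So α = 93 − 82 = 11 and β = 28 − 16 = 12.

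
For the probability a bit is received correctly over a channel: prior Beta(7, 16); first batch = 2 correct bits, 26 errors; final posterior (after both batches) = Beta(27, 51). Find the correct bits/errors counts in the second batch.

Sequential conjugate updates are equivalent to a single update on the pooled data, so total successes = posterior α − prior α and total failures = posterior β − prior β.
Total across both batches: 27−7=20 correct bits, 51−16=35 errors.
Subtract the first batch: 20−2=18 correct bits and 35−26=9 errors.

18 correct bits and 9 errors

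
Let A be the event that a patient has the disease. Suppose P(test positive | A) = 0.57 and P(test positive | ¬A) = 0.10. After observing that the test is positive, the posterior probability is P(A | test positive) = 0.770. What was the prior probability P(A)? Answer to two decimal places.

Bayes' rule in odds form gives O(A|E) = O(A)·[P(E|A)/P(E|¬A)], hence O(A) = O(A|E)/LR.
Posterior odds = 0.770/(1−0.770) = 3.3478. LR = 0.57/0.10 = 5.7000.
Prior odds = 3.3478/5.7000 = 0.5873, so P(A) = 0.5873/(1+0.5873) ≈ 0.37.

P(A) = 0.37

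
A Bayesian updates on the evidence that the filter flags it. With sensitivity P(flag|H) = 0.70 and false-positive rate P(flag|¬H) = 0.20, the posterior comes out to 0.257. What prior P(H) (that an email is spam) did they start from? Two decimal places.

Bayes' rule in odds form gives O(H|E) = O(H)·[P(E|H)/P(E|¬H)], hence O(H) = O(H|E)/LR.
Posterior odds = 0.257/(1−0.257) = 0.3459. LR = 0.70/0.20 = 3.5000.
Prior odds = 0.3459/3.5000 = 0.0988, so P(H) = 0.0988/(1+0.0988) ≈ 0.09.

P(H) = 0.09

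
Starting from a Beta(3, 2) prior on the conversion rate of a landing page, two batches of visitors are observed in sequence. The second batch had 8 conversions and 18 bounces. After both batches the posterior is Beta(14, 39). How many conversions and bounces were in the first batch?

Because Beta–binomial updating is additive in the counts, the combined data contributed (α_post−α_prior, β_post−β_prior) successes and failures.
Total across both batches: 14−3=11 conversions, 39−2=37 bounces.
Subtract the second batch: 11−8=3 conversions and 37−18=19 bounces.

3 conversions and 19 bounces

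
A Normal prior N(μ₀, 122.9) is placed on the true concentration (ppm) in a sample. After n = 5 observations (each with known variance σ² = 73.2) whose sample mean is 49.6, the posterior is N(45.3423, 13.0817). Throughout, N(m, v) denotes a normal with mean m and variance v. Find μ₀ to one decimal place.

μ₀ = 9.6

With known observation variance, the Normal–Normal posterior has precision τ_n = τ₀ + n/σ² and mean μ_n = (τ₀μ₀ + (n/σ²)x̄)/τ_n.
Here τ₀ = 1/122.9 = 0.008137 and τ_data = 5/73.2 = 0.068306, so τ_n = 0.076443.
Rearranging for μ₀: μ₀ = (μ_n·τ_n − τ_data·x̄)/τ₀ = (45.3423·0.076443 − 0.068306·49.6) / 0.008137 = 0.078124/0.008137 ≈ 9.6.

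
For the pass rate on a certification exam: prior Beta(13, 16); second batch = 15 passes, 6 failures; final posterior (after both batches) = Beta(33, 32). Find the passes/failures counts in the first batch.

Because Beta–binomial updating is additive in the counts, the combined data contributed (α_post−α_prior, β_post−β_prior) successes and failures.
Total across both batches: 33−13=20 passes, 32−16=16 failures.
Subtract the second batch: 20−15=5 passes and 16−6=10 failures.

5 passes and 10 failures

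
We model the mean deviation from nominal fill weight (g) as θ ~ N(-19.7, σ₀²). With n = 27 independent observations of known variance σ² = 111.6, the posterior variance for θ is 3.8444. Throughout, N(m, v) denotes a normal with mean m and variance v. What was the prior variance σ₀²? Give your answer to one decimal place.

σ₀² = 55.0

For the Normal–Normal model with known σ², precisions add: τ_n = τ₀ + n/σ².
So 1/σ₀² = 1/3.8444 − 27/111.6 = 0.260119 − 0.241935 = 0.018184.
Hence σ₀² = 1/0.018184 ≈ 55.0.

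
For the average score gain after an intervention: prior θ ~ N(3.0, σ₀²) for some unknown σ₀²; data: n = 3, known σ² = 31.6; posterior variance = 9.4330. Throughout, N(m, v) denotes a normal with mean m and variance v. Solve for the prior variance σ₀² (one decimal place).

σ₀² = 90.3

Posterior precision equals prior precision plus data precision: 1/σ_n² = 1/σ₀² + n/σ².
So 1/σ₀² = 1/9.4330 − 3/31.6 = 0.106011 − 0.094937 = 0.011074.
Hence σ₀² = 1/0.011074 ≈ 90.3.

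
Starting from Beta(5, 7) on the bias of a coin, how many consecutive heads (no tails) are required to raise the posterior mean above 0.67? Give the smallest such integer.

k = 10

After k heads and 0 tails the posterior is Beta(5+k, 7), with mean (5+k)/(5+7+k).
Set (5+k)/(12+k) > 0.67 and solve: k > (0.67·12 − 5)/(1 − 0.67) = 9.212.
The smallest integer exceeding 9.212 is 10, and checking k=10: (15)/(22) = 0.6818 > 0.67.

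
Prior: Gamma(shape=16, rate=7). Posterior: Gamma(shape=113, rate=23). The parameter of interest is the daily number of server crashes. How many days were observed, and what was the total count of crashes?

n = 16 days with total 97 crashes

Gamma–Poisson conjugacy: posterior shape = α + Σxᵢ, posterior rate = β + n.
Matching: Σxᵢ = 113 − 16 = 97 and n = 23 − 7 = 16.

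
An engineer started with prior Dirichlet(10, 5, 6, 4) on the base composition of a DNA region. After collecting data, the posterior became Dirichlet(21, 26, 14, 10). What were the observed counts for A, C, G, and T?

For a Dirichlet(α) prior with multinomial counts c, the posterior is Dirichlet(α + c) componentwise.
Counts are posterior − prior componentwise: 21−10=11, 26−5=21, 14−6=8, 10−4=6.

counts (11, 21, 8, 6)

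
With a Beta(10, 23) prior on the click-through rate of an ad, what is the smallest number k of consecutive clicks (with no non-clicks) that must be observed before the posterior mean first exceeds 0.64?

k = 31

After k clicks and 0 non-clicks the posterior is Beta(10+k, 23), with mean (10+k)/(10+23+k).
Set (10+k)/(33+k) > 0.64 and solve: k > (0.64·33 − 10)/(1 − 0.64) = 30.889.
The smallest integer exceeding 30.889 is 31.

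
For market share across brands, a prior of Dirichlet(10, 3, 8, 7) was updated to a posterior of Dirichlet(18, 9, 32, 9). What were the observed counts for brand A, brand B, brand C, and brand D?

counts (8, 6, 24, 2)

For a Dirichlet(α) prior with multinomial counts c, the posterior is Dirichlet(α + c) componentwise.
Counts are posterior − prior componentwise: 18−10=8, 9−3=6, 32−8=24, 9−7=2.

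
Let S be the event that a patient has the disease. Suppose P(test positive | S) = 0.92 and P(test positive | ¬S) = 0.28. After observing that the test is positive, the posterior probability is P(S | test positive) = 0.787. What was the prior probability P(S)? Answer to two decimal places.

In odds form, posterior odds = prior odds × likelihood ratio, so prior odds = posterior odds ÷ LR.
Posterior odds = 0.787/(1−0.787) = 3.6948. LR = 0.92/0.28 = 3.2857.
Prior odds = 3.6948/3.2857 = 1.1245, so P(S) = 1.1245/(1+1.1245) ≈ 0.53.

P(S) = 0.53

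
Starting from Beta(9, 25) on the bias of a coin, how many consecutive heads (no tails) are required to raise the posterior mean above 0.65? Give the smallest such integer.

After k heads and 0 tails the posterior is Beta(9+k, 25), with mean (9+k)/(9+25+k).
Set (9+k)/(34+k) > 0.65 and solve: k > (0.65·34 − 9)/(1 − 0.65) = 37.429.
The smallest integer exceeding 37.429 is 38.

k = 38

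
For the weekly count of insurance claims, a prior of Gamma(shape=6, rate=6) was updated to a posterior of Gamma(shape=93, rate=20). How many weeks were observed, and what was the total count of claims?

n = 14 weeks with total 87 claims

Gamma–Poisson conjugacy: posterior shape = α + Σxᵢ, posterior rate = β + n.
Matching: Σxᵢ = 93 − 6 = 87 and n = 20 − 6 = 14.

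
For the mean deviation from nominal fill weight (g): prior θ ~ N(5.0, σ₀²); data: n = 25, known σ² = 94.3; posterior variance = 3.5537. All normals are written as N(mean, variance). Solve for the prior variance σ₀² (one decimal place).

For the Normal–Normal model with known σ², precisions add: τ_n = τ₀ + n/σ².
So 1/σ₀² = 1/3.5537 − 25/94.3 = 0.281397 − 0.265111 = 0.016286.
Hence σ₀² = 1/0.016286 ≈ 61.4.

σ₀² = 61.4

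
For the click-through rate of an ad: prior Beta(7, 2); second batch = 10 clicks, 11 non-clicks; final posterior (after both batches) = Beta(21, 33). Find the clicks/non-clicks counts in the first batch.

Sequential conjugate updates are equivalent to a single update on the pooled data, so total successes = posterior α − prior α and total failures = posterior β − prior β.
Total across both batches: 21−7=14 clicks, 33−2=31 non-clicks.
Subtract the second batch: 14−10=4 clicks and 31−11=20 non-clicks.

4 clicks and 20 non-clicks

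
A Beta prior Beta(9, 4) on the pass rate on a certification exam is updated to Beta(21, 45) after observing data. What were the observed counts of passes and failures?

Under Beta–binomial conjugacy the posterior parameters are (a+s, b+f).
Match parameters: s=21−9=12, f=45−4=41.

12 passes and 41 failures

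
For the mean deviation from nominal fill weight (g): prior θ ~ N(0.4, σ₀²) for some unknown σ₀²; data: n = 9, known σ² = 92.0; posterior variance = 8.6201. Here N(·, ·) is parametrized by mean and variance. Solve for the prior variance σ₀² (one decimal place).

σ₀² = 55.0

For the Normal–Normal model with known σ², precisions add: τ_n = τ₀ + n/σ².
So 1/σ₀² = 1/8.6201 − 9/92.0 = 0.116008 − 0.097826 = 0.018182.
Hence σ₀² = 1/0.018182 ≈ 55.0.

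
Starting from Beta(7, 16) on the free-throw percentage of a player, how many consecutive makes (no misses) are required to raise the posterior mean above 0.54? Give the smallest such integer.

After k makes and 0 misses the posterior is Beta(7+k, 16), with mean (7+k)/(7+16+k).
Set (7+k)/(23+k) > 0.54 and solve: k > (0.54·23 − 7)/(1 − 0.54) = 11.783.
The smallest integer exceeding 11.783 is 12, and checking k=12: (19)/(35) = 0.5429 > 0.54.

k = 12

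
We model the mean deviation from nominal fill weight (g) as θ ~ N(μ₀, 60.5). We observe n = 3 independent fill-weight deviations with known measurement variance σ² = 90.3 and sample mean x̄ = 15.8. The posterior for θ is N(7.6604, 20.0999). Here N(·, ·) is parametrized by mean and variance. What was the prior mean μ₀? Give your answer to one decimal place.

With known observation variance, the Normal–Normal posterior has precision τ_n = τ₀ + n/σ² and mean μ_n = (τ₀μ₀ + (n/σ²)x̄)/τ_n.
Here τ₀ = 1/60.5 = 0.016529 and τ_data = 3/90.3 = 0.033223, so τ_n = 0.049752.
Rearranging for μ₀: μ₀ = (μ_n·τ_n − τ_data·x̄)/τ₀ = (7.6604·0.049752 − 0.033223·15.8) / 0.016529 = -0.143803/0.016529 ≈ -8.7.

μ₀ = -8.7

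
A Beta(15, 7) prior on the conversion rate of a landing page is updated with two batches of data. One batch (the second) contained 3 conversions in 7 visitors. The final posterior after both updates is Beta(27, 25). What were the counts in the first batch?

Because Beta–binomial updating is additive in the counts, the combined data contributed (α_post−α_prior, β_post−β_prior) successes and failures.
Total across both batches: 27−15=12 conversions, 25−7=18 bounces.
Subtract the second batch: 12−3=9 conversions and 18−4=14 bounces.

9 conversions and 14 bounces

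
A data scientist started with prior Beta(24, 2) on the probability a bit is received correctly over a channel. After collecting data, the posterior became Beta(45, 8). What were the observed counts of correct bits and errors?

21 correct bits and 6 errors

A Beta(a, b) prior with s successes and f failures in binomial data gives a Beta(a+s, b+f) posterior.
Match parameters: s=45−24=21, f=8−2=6.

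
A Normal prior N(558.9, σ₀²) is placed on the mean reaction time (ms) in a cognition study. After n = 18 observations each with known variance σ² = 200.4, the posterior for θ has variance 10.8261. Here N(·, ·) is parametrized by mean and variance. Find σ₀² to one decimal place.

Posterior precision equals prior precision plus data precision: 1/σ_n² = 1/σ₀² + n/σ².
So 1/σ₀² = 1/10.8261 − 18/200.4 = 0.092369 − 0.089820 = 0.002549.
Hence σ₀² = 1/0.002549 ≈ 392.3.

σ₀² = 392.3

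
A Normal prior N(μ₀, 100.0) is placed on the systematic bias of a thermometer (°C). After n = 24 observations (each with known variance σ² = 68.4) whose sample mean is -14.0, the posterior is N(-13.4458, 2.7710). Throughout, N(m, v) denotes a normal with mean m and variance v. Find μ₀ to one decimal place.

μ₀ = 6.0

With known observation variance, the Normal–Normal posterior has precision τ_n = τ₀ + n/σ² and mean μ_n = (τ₀μ₀ + (n/σ²)x̄)/τ_n.
Here τ₀ = 1/100.0 = 0.010000 and τ_data = 24/68.4 = 0.350877, so τ_n = 0.360877.
Rearranging for μ₀: μ₀ = (μ_n·τ_n − τ_data·x̄)/τ₀ = (-13.4458·0.360877 − 0.350877·-14.0) / 0.010000 = 0.059998/0.010000 ≈ 6.0.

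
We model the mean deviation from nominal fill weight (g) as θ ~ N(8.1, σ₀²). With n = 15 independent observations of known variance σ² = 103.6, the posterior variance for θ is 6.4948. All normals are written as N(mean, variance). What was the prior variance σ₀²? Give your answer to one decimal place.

Posterior precision equals prior precision plus data precision: 1/σ_n² = 1/σ₀² + n/σ².
So 1/σ₀² = 1/6.4948 − 15/103.6 = 0.153969 − 0.144788 = 0.009181.
Hence σ₀² = 1/0.009181 ≈ 108.9.

σ₀² = 108.9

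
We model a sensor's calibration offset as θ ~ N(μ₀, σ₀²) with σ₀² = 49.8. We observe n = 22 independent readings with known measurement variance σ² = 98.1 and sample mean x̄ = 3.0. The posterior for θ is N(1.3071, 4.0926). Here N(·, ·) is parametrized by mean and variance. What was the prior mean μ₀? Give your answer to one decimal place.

With known observation variance, the Normal–Normal posterior has precision τ_n = τ₀ + n/σ² and mean μ_n = (τ₀μ₀ + (n/σ²)x̄)/τ_n.
Here τ₀ = 1/49.8 = 0.020080 and τ_data = 22/98.1 = 0.224261, so τ_n = 0.244341.
Rearranging for μ₀: μ₀ = (μ_n·τ_n − τ_data·x̄)/τ₀ = (1.3071·0.244341 − 0.224261·3.0) / 0.020080 = -0.353405/0.020080 ≈ -17.6.

μ₀ = -17.6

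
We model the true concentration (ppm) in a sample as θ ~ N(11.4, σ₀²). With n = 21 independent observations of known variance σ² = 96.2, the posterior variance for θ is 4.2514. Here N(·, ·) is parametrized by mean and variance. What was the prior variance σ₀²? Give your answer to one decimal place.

Posterior precision equals prior precision plus data precision: 1/σ_n² = 1/σ₀² + n/σ².
So 1/σ₀² = 1/4.2514 − 21/96.2 = 0.235217 − 0.218295 = 0.016922.
Hence σ₀² = 1/0.016922 ≈ 59.1.

σ₀² = 59.1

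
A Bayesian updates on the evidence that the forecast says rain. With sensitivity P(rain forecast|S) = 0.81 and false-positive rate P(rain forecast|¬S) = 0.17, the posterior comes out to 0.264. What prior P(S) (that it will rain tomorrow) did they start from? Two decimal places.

P(S) = 0.07

In odds form, posterior odds = prior odds × likelihood ratio, so prior odds = posterior odds ÷ LR.
Posterior odds = 0.264/(1−0.264) = 0.3587. LR = 0.81/0.17 = 4.7647.
Prior odds = 0.3587/4.7647 = 0.0753, so P(S) = 0.0753/(1+0.0753) ≈ 0.07.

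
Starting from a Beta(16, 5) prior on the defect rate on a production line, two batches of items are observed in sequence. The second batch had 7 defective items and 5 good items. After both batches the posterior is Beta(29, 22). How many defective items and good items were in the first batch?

Sequential conjugate updates are equivalent to a single update on the pooled data, so total successes = posterior α − prior α and total failures = posterior β − prior β.
Total across both batches: 29−16=13 defective items, 22−5=17 good items.
Subtract the second batch: 13−7=6 defective items and 17−5=12 good items.

6 defective items and 12 good items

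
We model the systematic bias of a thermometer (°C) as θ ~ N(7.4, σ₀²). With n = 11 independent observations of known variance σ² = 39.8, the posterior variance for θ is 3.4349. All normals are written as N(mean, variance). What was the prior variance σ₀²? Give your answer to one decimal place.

σ₀² = 67.8

For the Normal–Normal model with known σ², precisions add: τ_n = τ₀ + n/σ².
So 1/σ₀² = 1/3.4349 − 11/39.8 = 0.291129 − 0.276382 = 0.014747.
Hence σ₀² = 1/0.014747 ≈ 67.8.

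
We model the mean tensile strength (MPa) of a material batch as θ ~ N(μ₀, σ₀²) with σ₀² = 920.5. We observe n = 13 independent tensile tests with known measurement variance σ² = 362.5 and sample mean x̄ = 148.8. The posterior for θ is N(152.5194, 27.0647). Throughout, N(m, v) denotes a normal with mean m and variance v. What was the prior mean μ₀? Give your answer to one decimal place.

μ₀ = 275.3

The posterior mean is a precision-weighted average: μ_n = (τ₀μ₀ + τ_data·x̄)/(τ₀+τ_data), with τ₀=1/σ₀² and τ_data=n/σ².
Here τ₀ = 1/920.5 = 0.001086 and τ_data = 13/362.5 = 0.035862, so τ_n = 0.036948.
Rearranging for μ₀: μ₀ = (μ_n·τ_n − τ_data·x̄)/τ₀ = (152.5194·0.036948 − 0.035862·148.8) / 0.001086 = 0.299021/0.001086 ≈ 275.3.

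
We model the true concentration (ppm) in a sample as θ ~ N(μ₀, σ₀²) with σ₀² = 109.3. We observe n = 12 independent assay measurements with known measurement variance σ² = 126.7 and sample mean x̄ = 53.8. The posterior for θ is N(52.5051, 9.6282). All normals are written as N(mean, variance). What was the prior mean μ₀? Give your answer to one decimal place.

μ₀ = 39.1

With known observation variance, the Normal–Normal posterior has precision τ_n = τ₀ + n/σ² and mean μ_n = (τ₀μ₀ + (n/σ²)x̄)/τ_n.
Here τ₀ = 1/109.3 = 0.009149 and τ_data = 12/126.7 = 0.094712, so τ_n = 0.103861.
Rearranging for μ₀: μ₀ = (μ_n·τ_n − τ_data·x̄)/τ₀ = (52.5051·0.103861 − 0.094712·53.8) / 0.009149 = 0.357727/0.009149 ≈ 39.1.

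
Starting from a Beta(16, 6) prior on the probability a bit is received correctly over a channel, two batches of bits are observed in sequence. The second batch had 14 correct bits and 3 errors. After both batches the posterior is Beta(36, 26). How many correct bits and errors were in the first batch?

6 correct bits and 17 errors

Sequential conjugate updates are equivalent to a single update on the pooled data, so total successes = posterior α − prior α and total failures = posterior β − prior β.
Total across both batches: 36−16=20 correct bits, 26−6=20 errors.
Subtract the second batch: 20−14=6 correct bits and 20−3=17 errors.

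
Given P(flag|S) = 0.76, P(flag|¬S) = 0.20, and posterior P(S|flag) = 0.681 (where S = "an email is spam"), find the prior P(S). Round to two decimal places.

P(S) = 0.36

Bayes' rule in odds form gives O(S|E) = O(S)·[P(E|S)/P(E|¬S)], hence O(S) = O(S|E)/LR.
Posterior odds = 0.681/(1−0.681) = 2.1348. LR = 0.76/0.20 = 3.8000.
Prior odds = 2.1348/3.8000 = 0.5618, so P(S) = 0.5618/(1+0.5618) ≈ 0.36.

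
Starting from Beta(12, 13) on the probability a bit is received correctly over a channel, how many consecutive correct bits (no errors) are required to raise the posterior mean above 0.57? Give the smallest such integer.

k = 6

After k correct bits and 0 errors the posterior is Beta(12+k, 13), with mean (12+k)/(12+13+k).
Set (12+k)/(25+k) > 0.57 and solve: k > (0.57·25 − 12)/(1 − 0.57) = 5.233.
The smallest integer exceeding 5.233 is 6.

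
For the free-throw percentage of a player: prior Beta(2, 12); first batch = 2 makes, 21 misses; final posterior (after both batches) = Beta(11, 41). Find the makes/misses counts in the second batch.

7 makes and 8 misses

Because Beta–binomial updating is additive in the counts, the combined data contributed (α_post−α_prior, β_post−β_prior) successes and failures.
Total across both batches: 11−2=9 makes, 41−12=29 misses.
Subtract the first batch: 9−2=7 makes and 29−21=8 misses.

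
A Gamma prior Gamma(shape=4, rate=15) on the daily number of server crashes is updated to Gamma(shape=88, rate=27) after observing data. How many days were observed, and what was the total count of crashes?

A Gamma(α, β) prior (rate parametrization) on a Poisson rate with n observations summing to S gives posterior Gamma(α+S, β+n).
Matching: Σxᵢ = 88 − 4 = 84 and n = 27 − 15 = 12.

n = 12 days with total 84 crashes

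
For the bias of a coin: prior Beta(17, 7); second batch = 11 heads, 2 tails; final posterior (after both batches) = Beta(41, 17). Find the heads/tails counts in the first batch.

Because Beta–binomial updating is additive in the counts, the combined data contributed (α_post−α_prior, β_post−β_prior) successes and failures.
Total across both batches: 41−17=24 heads, 17−7=10 tails.
Subtract the second batch: 24−11=13 heads and 10−2=8 tails.

13 heads and 8 tails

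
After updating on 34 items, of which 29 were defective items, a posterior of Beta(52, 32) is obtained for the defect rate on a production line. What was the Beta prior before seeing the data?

Beta(23, 27)

Beta is conjugate to the binomial likelihood: posterior = Beta(a+s, b+f).
So a = 52 − 29 = 23 and b = 32 − 5 = 27.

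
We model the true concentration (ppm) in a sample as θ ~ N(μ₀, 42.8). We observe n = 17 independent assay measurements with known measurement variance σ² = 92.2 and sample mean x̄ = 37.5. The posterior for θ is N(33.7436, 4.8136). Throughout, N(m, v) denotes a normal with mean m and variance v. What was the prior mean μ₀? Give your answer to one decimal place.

With known observation variance, the Normal–Normal posterior has precision τ_n = τ₀ + n/σ² and mean μ_n = (τ₀μ₀ + (n/σ²)x̄)/τ_n.
Here τ₀ = 1/42.8 = 0.023364 and τ_data = 17/92.2 = 0.184382, so τ_n = 0.207746.
Rearranging for μ₀: μ₀ = (μ_n·τ_n − τ_data·x̄)/τ₀ = (33.7436·0.207746 − 0.184382·37.5) / 0.023364 = 0.095773/0.023364 ≈ 4.1.

μ₀ = 4.1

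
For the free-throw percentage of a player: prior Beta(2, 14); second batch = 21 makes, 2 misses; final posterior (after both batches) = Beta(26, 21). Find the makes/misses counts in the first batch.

Because Beta–binomial updating is additive in the counts, the combined data contributed (α_post−α_prior, β_post−β_prior) successes and failures.
Total across both batches: 26−2=24 makes, 21−14=7 misses.
Subtract the second batch: 24−21=3 makes and 7−2=5 misses.

3 makes and 5 misses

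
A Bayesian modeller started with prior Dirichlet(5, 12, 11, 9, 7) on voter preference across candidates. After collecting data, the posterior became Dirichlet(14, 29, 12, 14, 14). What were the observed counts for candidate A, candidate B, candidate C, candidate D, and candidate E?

For a Dirichlet(α) prior with multinomial counts c, the posterior is Dirichlet(α + c) componentwise.
Counts are posterior − prior componentwise: 14−5=9, 29−12=17, 12−11=1, 14−9=5, 14−7=7.

counts (9, 17, 1, 5, 7)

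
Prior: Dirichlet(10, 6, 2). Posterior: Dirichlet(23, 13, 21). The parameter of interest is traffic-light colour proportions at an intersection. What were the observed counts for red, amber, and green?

For a Dirichlet(α) prior with multinomial counts c, the posterior is Dirichlet(α + c) componentwise.
Counts are posterior − prior componentwise: 23−10=13, 13−6=7, 21−2=19.

counts (13, 7, 19)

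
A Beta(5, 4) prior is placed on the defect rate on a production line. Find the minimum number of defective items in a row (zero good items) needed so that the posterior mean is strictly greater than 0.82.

After k defective items and 0 good items the posterior is Beta(5+k, 4), with mean (5+k)/(5+4+k).
Set (5+k)/(9+k) > 0.82 and solve: k > (0.82·9 − 5)/(1 − 0.82) = 13.222.
The smallest integer exceeding 13.222 is 14.

k = 14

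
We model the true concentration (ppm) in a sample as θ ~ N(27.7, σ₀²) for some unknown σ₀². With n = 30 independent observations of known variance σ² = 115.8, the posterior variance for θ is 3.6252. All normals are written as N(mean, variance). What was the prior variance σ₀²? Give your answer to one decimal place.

Posterior precision equals prior precision plus data precision: 1/σ_n² = 1/σ₀² + n/σ².
So 1/σ₀² = 1/3.6252 − 30/115.8 = 0.275847 − 0.259067 = 0.016780.
Hence σ₀² = 1/0.016780 ≈ 59.6.

σ₀² = 59.6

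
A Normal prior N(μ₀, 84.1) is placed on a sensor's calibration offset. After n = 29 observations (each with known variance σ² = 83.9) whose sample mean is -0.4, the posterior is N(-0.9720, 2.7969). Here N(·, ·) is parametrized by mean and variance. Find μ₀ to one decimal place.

μ₀ = -17.6

With known observation variance, the Normal–Normal posterior has precision τ_n = τ₀ + n/σ² and mean μ_n = (τ₀μ₀ + (n/σ²)x̄)/τ_n.
Here τ₀ = 1/84.1 = 0.011891 and τ_data = 29/83.9 = 0.345650, so τ_n = 0.357541.
Rearranging for μ₀: μ₀ = (μ_n·τ_n − τ_data·x̄)/τ₀ = (-0.9720·0.357541 − 0.345650·-0.4) / 0.011891 = -0.209270/0.011891 ≈ -17.6.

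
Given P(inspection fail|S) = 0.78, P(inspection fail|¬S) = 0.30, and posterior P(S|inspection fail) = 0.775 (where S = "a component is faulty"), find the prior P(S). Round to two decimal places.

P(S) = 0.57

In odds form, posterior odds = prior odds × likelihood ratio, so prior odds = posterior odds ÷ LR.
Posterior odds = 0.775/(1−0.775) = 3.4444. LR = 0.78/0.30 = 2.6000.
Prior odds = 3.4444/2.6000 = 1.3248, so P(S) = 1.3248/(1+1.3248) ≈ 0.57.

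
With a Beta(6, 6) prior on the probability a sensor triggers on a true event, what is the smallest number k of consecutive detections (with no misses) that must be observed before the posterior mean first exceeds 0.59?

k = 3

After k detections and 0 misses the posterior is Beta(6+k, 6), with mean (6+k)/(6+6+k).
Set (6+k)/(12+k) > 0.59 and solve: k > (0.59·12 − 6)/(1 − 0.59) = 2.634.
The smallest integer exceeding 2.634 is 3.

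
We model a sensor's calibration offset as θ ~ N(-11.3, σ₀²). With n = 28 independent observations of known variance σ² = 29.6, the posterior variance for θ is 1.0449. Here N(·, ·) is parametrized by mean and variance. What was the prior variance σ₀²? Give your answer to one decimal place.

For the Normal–Normal model with known σ², precisions add: τ_n = τ₀ + n/σ².
So 1/σ₀² = 1/1.0449 − 28/29.6 = 0.957029 − 0.945946 = 0.011083.
Hence σ₀² = 1/0.011083 ≈ 90.2.

σ₀² = 90.2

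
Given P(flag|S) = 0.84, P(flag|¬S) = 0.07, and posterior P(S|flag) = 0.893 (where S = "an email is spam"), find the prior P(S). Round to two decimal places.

P(S) = 0.41

Bayes' rule in odds form gives O(S|E) = O(S)·[P(E|S)/P(E|¬S)], hence O(S) = O(S|E)/LR.
Posterior odds = 0.893/(1−0.893) = 8.3458. LR = 0.84/0.07 = 12.0000.
Prior odds = 8.3458/12.0000 = 0.6955, so P(S) = 0.6955/(1+0.6955) ≈ 0.41.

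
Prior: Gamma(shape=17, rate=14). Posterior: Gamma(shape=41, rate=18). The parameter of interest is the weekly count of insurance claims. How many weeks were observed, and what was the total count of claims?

A Gamma(α, β) prior (rate parametrization) on a Poisson rate with n observations summing to S gives posterior Gamma(α+S, β+n).
Matching: Σxᵢ = 41 − 17 = 24 and n = 18 − 14 = 4.

n = 4 weeks with total 24 claims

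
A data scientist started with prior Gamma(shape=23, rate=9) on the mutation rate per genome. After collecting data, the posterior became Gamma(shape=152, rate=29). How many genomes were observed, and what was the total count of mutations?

n = 20 genomes with total 129 mutations

A Gamma(α, β) prior (rate parametrization) on a Poisson rate with n observations summing to S gives posterior Gamma(α+S, β+n).
Matching: Σxᵢ = 152 − 23 = 129 and n = 29 − 9 = 20.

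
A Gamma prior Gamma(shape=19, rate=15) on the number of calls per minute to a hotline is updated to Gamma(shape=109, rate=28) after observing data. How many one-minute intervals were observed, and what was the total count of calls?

n = 13 one-minute intervals with total 90 calls

Gamma–Poisson conjugacy: posterior shape = α + Σxᵢ, posterior rate = β + n.
Matching: Σxᵢ = 109 − 19 = 90 and n = 28 − 15 = 13.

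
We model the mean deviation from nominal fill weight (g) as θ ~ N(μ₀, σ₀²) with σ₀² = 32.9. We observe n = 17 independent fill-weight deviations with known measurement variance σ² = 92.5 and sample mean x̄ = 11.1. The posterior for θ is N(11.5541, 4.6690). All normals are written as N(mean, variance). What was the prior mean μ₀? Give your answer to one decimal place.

μ₀ = 14.3

The posterior mean is a precision-weighted average: μ_n = (τ₀μ₀ + τ_data·x̄)/(τ₀+τ_data), with τ₀=1/σ₀² and τ_data=n/σ².
Here τ₀ = 1/32.9 = 0.030395 and τ_data = 17/92.5 = 0.183784, so τ_n = 0.214179.
Rearranging for μ₀: μ₀ = (μ_n·τ_n − τ_data·x̄)/τ₀ = (11.5541·0.214179 − 0.183784·11.1) / 0.030395 = 0.434643/0.030395 ≈ 14.3.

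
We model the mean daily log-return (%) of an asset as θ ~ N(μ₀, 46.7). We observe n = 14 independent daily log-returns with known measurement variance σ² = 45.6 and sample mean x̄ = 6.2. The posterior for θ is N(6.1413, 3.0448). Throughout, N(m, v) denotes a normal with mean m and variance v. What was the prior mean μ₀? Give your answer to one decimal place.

With known observation variance, the Normal–Normal posterior has precision τ_n = τ₀ + n/σ² and mean μ_n = (τ₀μ₀ + (n/σ²)x̄)/τ_n.
Here τ₀ = 1/46.7 = 0.021413 and τ_data = 14/45.6 = 0.307018, so τ_n = 0.328431.
Rearranging for μ₀: μ₀ = (μ_n·τ_n − τ_data·x̄)/τ₀ = (6.1413·0.328431 − 0.307018·6.2) / 0.021413 = 0.113482/0.021413 ≈ 5.3.

μ₀ = 5.3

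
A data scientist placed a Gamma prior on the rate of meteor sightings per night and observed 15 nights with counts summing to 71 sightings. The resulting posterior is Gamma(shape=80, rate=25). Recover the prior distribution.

Gamma(shape=9, rate=10)

A Gamma(α, β) prior (rate parametrization) on a Poisson rate with n observations summing to S gives posterior Gamma(α+S, β+n).
So α = 80 − 71 = 9 and β = 25 − 15 = 10.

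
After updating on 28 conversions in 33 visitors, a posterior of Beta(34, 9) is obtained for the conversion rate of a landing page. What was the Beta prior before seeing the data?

Beta(6, 4)

A Beta(a, b) prior with s successes and f failures in binomial data gives a Beta(a+s, b+f) posterior.
Subtract the data counts: 34−28=6, 9−5=4.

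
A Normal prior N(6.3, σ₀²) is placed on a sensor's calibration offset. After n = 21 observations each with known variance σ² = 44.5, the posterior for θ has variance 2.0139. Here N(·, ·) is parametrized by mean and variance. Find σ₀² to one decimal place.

σ₀² = 40.6

Posterior precision equals prior precision plus data precision: 1/σ_n² = 1/σ₀² + n/σ².
So 1/σ₀² = 1/2.0139 − 21/44.5 = 0.496549 − 0.471910 = 0.024639.
Hence σ₀² = 1/0.024639 ≈ 40.6.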